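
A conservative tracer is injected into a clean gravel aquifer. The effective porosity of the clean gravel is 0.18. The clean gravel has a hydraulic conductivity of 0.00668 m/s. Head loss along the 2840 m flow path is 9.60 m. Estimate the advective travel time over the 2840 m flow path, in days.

262

Convert K: 0.00668 m/s × 86400 = 577.2 m/day.
Hydraulic gradient i = Δh / L = 9.60 / 2840 = 0.003380.
Darcy flux q = K · i = 577.2 × 0.003380 = 1.951 m/day.
Seepage velocity v = q / n_e = 1.951 / 0.18 = 10.84 m/day.
Travel time t = L / v = 2840 / 10.84 = 262.0 days.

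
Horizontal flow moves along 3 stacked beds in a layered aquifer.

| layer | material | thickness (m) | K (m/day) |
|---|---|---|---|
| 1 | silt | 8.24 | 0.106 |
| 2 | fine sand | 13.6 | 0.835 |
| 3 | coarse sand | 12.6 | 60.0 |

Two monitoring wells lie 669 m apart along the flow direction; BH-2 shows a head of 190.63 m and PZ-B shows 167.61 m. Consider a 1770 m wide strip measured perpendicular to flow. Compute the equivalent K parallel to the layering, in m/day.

Flow is parallel to layering, so each bed carries its own Darcy discharge and the transmissivities add.
Σ(K_i·b_i) = 0.106×8.24 + 0.835×13.6 + 60.0×12.6 = 768.2 m²/day.
Total thickness b = 34.44 m, so K_eq = Σ(K_i·b_i)/b = 22.31 m/day.

22.3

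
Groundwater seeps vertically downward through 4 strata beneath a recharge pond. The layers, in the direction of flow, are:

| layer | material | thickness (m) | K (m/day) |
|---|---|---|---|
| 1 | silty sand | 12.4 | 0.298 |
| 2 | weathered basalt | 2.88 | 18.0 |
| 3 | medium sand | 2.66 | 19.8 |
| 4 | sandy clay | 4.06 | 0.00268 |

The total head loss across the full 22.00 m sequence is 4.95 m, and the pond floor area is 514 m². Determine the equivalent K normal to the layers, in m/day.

0.0141

Flow is perpendicular to layering, so the layers act in series and the equivalent K is the thickness-weighted harmonic mean.
Total thickness L = 12.4 + 2.88 + 2.66 + 4.06 = 22.00 m.
Σ(b_i/K_i) = 12.4/0.298 + 2.88/18.0 + 2.66/19.8 + 4.06/0.00268 = 1557 d.
K_eq = L / Σ(b_i/K_i) = 22.00 / 1557 = 0.01413 m/day.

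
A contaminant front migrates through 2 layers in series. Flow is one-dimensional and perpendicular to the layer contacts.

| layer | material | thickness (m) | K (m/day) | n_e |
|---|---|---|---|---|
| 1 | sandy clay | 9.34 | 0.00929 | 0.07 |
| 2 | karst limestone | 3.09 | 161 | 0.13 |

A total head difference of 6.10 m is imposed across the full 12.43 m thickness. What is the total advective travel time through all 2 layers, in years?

With flow normal to the layers, continuity requires the same specific discharge q through every layer.
Σ(b_i/K_i) = 9.34/0.00929 + 3.09/161 = 1005 d.
q = Δh / Σ(b_i/K_i) = 6.10 / 1005 = 0.006067 m/day.
In each layer the seepage velocity is v_i = q/n_i, so the layer transit time is t_i = b_i·n_i / q:
  layer 1 (sandy clay): t_1 = 9.34 × 0.07 / 0.006067 = 107.8 d
  layer 2 (karst limestone): t_2 = 3.09 × 0.13 / 0.006067 = 66.21 d
Total t = Σ t_i = 174.0 days = 0.4763 years.

0.476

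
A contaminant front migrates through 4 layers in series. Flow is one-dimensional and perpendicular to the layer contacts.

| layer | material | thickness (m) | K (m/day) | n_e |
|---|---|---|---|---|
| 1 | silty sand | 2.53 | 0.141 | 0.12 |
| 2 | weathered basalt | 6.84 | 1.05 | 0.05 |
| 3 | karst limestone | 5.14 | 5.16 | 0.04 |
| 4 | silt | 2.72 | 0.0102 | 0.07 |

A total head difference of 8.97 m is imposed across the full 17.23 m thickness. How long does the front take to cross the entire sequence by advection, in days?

With flow normal to the layers, continuity requires the same specific discharge q through every layer.
Σ(b_i/K_i) = 2.53/0.141 + 6.84/1.05 + 5.14/5.16 + 2.72/0.0102 = 292.1 d.
q = Δh / Σ(b_i/K_i) = 8.97 / 292.1 = 0.03071 m/day.
In each layer the seepage velocity is v_i = q/n_i, so the layer transit time is t_i = b_i·n_i / q:
  layer 1 (silty sand): t_1 = 2.53 × 0.12 / 0.03071 = 9.887 d
  layer 2 (weathered basalt): t_2 = 6.84 × 0.05 / 0.03071 = 11.14 d
  layer 3 (karst limestone): t_3 = 5.14 × 0.04 / 0.03071 = 6.696 d
  layer 4 (silt): t_4 = 2.72 × 0.07 / 0.03071 = 6.201 d
Total t = Σ t_i = 33.92 days.

33.9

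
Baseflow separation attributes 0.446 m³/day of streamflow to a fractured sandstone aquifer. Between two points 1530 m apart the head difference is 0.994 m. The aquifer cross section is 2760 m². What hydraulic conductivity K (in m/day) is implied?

Hydraulic gradient i = Δh / L = 0.994 / 1530 = 0.0006497.
From Q = K·A·i, K = Q / (A·i) = 0.446 / (2760 × 0.0006497) = 0.2487 m/day.

0.249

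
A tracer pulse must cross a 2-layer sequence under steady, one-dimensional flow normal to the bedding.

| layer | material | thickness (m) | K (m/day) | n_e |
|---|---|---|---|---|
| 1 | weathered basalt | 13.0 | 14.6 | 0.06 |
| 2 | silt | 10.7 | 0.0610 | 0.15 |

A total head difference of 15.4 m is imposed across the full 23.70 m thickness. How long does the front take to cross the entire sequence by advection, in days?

27.3

With flow normal to the layers, continuity requires the same specific discharge q through every layer.
Σ(b_i/K_i) = 13.0/14.6 + 10.7/0.0610 = 176.3 d.
q = Δh / Σ(b_i/K_i) = 15.4 / 176.3 = 0.08735 m/day.
In each layer the seepage velocity is v_i = q/n_i, so the layer transit time is t_i = b_i·n_i / q:
  layer 1 (weathered basalt): t_1 = 13.0 × 0.06 / 0.08735 = 8.929 d
  layer 2 (silt): t_2 = 10.7 × 0.15 / 0.08735 = 18.37 d
Total t = Σ t_i = 27.30 days.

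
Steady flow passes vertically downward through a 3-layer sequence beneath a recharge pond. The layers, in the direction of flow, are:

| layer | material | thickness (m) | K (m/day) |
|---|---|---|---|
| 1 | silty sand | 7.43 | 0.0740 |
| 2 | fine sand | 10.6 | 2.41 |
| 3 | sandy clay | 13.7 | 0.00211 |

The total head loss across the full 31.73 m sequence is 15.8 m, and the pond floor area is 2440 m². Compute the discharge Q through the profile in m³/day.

Flow is perpendicular to layering, so the layers act in series and the equivalent K is the thickness-weighted harmonic mean.
Total thickness L = 7.43 + 10.6 + 13.7 = 31.73 m.
Σ(b_i/K_i) = 7.43/0.0740 + 10.6/2.41 + 13.7/0.00211 = 6598 d.
K_eq = L / Σ(b_i/K_i) = 31.73 / 6598 = 0.004809 m/day.
Q = K_eq · A · (Δh/L) = 0.004809 × 2440 × (15.8/31.73) = 5.843 m³/day.

5.84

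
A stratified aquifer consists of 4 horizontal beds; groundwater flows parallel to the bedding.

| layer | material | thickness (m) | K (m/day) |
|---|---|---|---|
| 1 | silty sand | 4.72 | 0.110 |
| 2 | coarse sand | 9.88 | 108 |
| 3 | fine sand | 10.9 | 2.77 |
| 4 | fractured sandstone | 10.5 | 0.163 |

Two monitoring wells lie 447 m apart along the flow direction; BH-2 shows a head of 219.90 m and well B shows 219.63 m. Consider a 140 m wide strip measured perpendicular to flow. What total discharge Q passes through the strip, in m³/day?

Flow is parallel to layering, so each bed carries its own Darcy discharge and the transmissivities add.
Σ(K_i·b_i) = 0.110×4.72 + 108×9.88 + 2.77×10.9 + 0.163×10.5 = 1099 m²/day.
Hydraulic gradient i = (219.90 − 219.63) / 447 = 0.27 / 447 = 0.0006040.
Q = Σ(K_i·b_i) · W · i = 1099 × 140 × 0.0006040 = 92.97 m³/day.

93.0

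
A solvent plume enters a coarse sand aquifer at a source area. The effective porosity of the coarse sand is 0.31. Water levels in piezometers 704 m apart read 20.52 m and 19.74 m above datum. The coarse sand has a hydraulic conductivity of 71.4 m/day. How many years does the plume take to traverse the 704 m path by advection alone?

Hydraulic gradient i = (20.52 − 19.74) / 704 = 0.78 / 704 = 0.001108.
Darcy flux q = K · i = 71.40 × 0.001108 = 0.07911 m/day.
Seepage velocity v = q / n_e = 0.07911 / 0.31 = 0.2552 m/day.
Travel time t = L / v = 704 / 0.2552 = 2759 days = 7.553 years.

7.55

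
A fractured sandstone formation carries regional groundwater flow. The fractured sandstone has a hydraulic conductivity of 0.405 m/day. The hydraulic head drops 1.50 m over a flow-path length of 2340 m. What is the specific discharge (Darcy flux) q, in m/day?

0.000260

Hydraulic gradient i = Δh / L = 1.50 / 2340 = 0.0006410.
Specific discharge q = K · i = 0.4050 × 0.0006410 = 0.0002596 m/day.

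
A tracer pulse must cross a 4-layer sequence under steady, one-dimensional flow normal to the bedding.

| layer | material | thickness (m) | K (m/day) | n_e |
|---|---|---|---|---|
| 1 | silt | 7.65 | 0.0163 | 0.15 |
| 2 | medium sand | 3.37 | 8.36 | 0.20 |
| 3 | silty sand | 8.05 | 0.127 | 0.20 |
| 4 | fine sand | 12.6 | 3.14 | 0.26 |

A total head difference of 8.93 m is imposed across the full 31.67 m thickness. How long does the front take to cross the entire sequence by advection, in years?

With flow normal to the layers, continuity requires the same specific discharge q through every layer.
Σ(b_i/K_i) = 7.65/0.0163 + 3.37/8.36 + 8.05/0.127 + 12.6/3.14 = 537.1 d.
q = Δh / Σ(b_i/K_i) = 8.93 / 537.1 = 0.01663 m/day.
In each layer the seepage velocity is v_i = q/n_i, so the layer transit time is t_i = b_i·n_i / q:
  layer 1 (silt): t_1 = 7.65 × 0.15 / 0.01663 = 69.02 d
  layer 2 (medium sand): t_2 = 3.37 × 0.20 / 0.01663 = 40.54 d
  layer 3 (silty sand): t_3 = 8.05 × 0.20 / 0.01663 = 96.84 d
  layer 4 (fine sand): t_4 = 12.6 × 0.26 / 0.01663 = 197.0 d
Total t = Σ t_i = 403.4 days = 1.105 years.

1.10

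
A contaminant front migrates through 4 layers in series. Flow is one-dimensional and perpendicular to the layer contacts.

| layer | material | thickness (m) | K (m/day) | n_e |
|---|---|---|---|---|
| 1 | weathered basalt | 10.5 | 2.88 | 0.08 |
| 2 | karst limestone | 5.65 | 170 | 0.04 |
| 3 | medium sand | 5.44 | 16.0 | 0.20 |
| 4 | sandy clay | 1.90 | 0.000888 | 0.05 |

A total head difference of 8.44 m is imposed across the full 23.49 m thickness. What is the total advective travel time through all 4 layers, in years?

With flow normal to the layers, continuity requires the same specific discharge q through every layer.
Σ(b_i/K_i) = 10.5/2.88 + 5.65/170 + 5.44/16.0 + 1.90/0.000888 = 2144 d.
q = Δh / Σ(b_i/K_i) = 8.44 / 2144 = 0.003937 m/day.
In each layer the seepage velocity is v_i = q/n_i, so the layer transit time is t_i = b_i·n_i / q:
  layer 1 (weathered basalt): t_1 = 10.5 × 0.08 / 0.003937 = 213.3 d
  layer 2 (karst limestone): t_2 = 5.65 × 0.04 / 0.003937 = 57.40 d
  layer 3 (medium sand): t_3 = 5.44 × 0.20 / 0.003937 = 276.3 d
  layer 4 (sandy clay): t_4 = 1.90 × 0.05 / 0.003937 = 24.13 d
Total t = Σ t_i = 571.2 days = 1.564 years.

1.56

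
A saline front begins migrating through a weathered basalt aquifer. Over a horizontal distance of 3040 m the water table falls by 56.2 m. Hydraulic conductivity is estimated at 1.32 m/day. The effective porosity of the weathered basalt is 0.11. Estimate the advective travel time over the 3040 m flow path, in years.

37.5

Hydraulic gradient i = Δh / L = 56.2 / 3040 = 0.01849.
Darcy flux q = K · i = 1.320 × 0.01849 = 0.02440 m/day.
Seepage velocity v = q / n_e = 0.02440 / 0.11 = 0.2218 m/day.
Travel time t = L / v = 3040 / 0.2218 = 13703 days = 37.52 years.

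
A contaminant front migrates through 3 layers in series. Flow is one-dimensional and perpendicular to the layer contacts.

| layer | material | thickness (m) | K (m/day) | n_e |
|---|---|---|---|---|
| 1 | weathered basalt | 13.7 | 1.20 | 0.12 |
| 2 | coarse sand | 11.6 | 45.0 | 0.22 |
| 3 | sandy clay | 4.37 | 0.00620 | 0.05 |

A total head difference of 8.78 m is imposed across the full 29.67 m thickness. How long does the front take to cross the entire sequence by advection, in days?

With flow normal to the layers, continuity requires the same specific discharge q through every layer.
Σ(b_i/K_i) = 13.7/1.20 + 11.6/45.0 + 4.37/0.00620 = 716.5 d.
q = Δh / Σ(b_i/K_i) = 8.78 / 716.5 = 0.01225 m/day.
In each layer the seepage velocity is v_i = q/n_i, so the layer transit time is t_i = b_i·n_i / q:
  layer 1 (weathered basalt): t_1 = 13.7 × 0.12 / 0.01225 = 134.2 d
  layer 2 (coarse sand): t_2 = 11.6 × 0.22 / 0.01225 = 208.3 d
  layer 3 (sandy clay): t_3 = 4.37 × 0.05 / 0.01225 = 17.83 d
Total t = Σ t_i = 360.3 days.

360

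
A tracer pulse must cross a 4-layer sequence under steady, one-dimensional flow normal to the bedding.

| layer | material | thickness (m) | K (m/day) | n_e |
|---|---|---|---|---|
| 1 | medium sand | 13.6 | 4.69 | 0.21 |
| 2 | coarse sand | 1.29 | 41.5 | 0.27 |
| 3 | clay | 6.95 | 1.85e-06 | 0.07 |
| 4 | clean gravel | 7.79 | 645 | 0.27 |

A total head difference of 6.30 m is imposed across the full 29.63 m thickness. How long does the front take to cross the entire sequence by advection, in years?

With flow normal to the layers, continuity requires the same specific discharge q through every layer.
Σ(b_i/K_i) = 13.6/4.69 + 1.29/41.5 + 6.95/1.85e-06 + 7.79/645 = 3.757e+06 d.
q = Δh / Σ(b_i/K_i) = 6.30 / 3.757e+06 = 1.677e-06 m/day.
In each layer the seepage velocity is v_i = q/n_i, so the layer transit time is t_i = b_i·n_i / q:
  layer 1 (medium sand): t_1 = 13.6 × 0.21 / 1.677e-06 = 1.703e+06 d
  layer 2 (coarse sand): t_2 = 1.29 × 0.27 / 1.677e-06 = 2.077e+05 d
  layer 3 (clay): t_3 = 6.95 × 0.07 / 1.677e-06 = 2.901e+05 d
  layer 4 (clean gravel): t_4 = 7.79 × 0.27 / 1.677e-06 = 1.254e+06 d
Total t = Σ t_i = 3.455e+06 days = 9460 years.

9460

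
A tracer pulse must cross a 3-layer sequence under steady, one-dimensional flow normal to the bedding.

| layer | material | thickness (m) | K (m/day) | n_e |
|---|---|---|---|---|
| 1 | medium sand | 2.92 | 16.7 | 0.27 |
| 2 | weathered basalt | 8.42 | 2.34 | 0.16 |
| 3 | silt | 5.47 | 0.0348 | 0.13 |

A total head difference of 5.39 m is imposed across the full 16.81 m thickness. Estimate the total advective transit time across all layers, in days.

85.0

With flow normal to the layers, continuity requires the same specific discharge q through every layer.
Σ(b_i/K_i) = 2.92/16.7 + 8.42/2.34 + 5.47/0.0348 = 161.0 d.
q = Δh / Σ(b_i/K_i) = 5.39 / 161.0 = 0.03349 m/day.
In each layer the seepage velocity is v_i = q/n_i, so the layer transit time is t_i = b_i·n_i / q:
  layer 1 (medium sand): t_1 = 2.92 × 0.27 / 0.03349 = 23.54 d
  layer 2 (weathered basalt): t_2 = 8.42 × 0.16 / 0.03349 = 40.23 d
  layer 3 (silt): t_3 = 5.47 × 0.13 / 0.03349 = 21.23 d
Total t = Σ t_i = 85.01 days.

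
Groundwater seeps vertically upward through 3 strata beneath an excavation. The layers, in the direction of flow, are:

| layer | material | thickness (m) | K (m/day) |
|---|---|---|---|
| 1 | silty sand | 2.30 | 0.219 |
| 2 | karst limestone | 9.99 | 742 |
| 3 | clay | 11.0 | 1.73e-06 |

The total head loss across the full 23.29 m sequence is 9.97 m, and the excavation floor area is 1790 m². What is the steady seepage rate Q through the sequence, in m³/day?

0.00281

Flow is perpendicular to layering, so the layers act in series and the equivalent K is the thickness-weighted harmonic mean.
Total thickness L = 2.30 + 9.99 + 11.0 = 23.29 m.
Σ(b_i/K_i) = 2.30/0.219 + 9.99/742 + 11.0/1.73e-06 = 6.358e+06 d.
K_eq = L / Σ(b_i/K_i) = 23.29 / 6.358e+06 = 3.663e-06 m/day.
Q = K_eq · A · (Δh/L) = 3.663e-06 × 1790 × (9.97/23.29) = 0.002807 m³/day.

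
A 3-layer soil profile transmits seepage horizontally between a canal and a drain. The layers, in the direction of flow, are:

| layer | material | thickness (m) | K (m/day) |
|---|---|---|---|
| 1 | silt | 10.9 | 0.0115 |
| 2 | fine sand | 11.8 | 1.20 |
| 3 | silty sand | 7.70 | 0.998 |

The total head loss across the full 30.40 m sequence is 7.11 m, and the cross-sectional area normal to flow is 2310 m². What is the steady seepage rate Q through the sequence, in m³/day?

17.0

Flow is perpendicular to layering, so the layers act in series and the equivalent K is the thickness-weighted harmonic mean.
Total thickness L = 10.9 + 11.8 + 7.70 = 30.40 m.
Σ(b_i/K_i) = 10.9/0.0115 + 11.8/1.20 + 7.70/0.998 = 965.4 d.
K_eq = L / Σ(b_i/K_i) = 30.40 / 965.4 = 0.03149 m/day.
Q = K_eq · A · (Δh/L) = 0.03149 × 2310 × (7.11/30.40) = 17.01 m³/day.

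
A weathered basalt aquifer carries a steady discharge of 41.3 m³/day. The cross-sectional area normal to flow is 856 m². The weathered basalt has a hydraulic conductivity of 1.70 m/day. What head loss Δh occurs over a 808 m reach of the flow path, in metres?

22.9

From Q = K·A·i, i = Q / (K·A) = 41.3 / (1.700 × 856.0) = 0.02838.
Head loss Δh = i · L = 0.02838 × 808 = 22.93 m.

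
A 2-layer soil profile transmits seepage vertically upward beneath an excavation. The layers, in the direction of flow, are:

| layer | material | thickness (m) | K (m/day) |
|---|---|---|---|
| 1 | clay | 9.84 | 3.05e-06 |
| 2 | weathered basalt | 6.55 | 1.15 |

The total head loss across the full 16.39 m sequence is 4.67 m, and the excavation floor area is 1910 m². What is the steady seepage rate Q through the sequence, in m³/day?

0.00276

Flow is perpendicular to layering, so the layers act in series and the equivalent K is the thickness-weighted harmonic mean.
Total thickness L = 9.84 + 6.55 = 16.39 m.
Σ(b_i/K_i) = 9.84/3.05e-06 + 6.55/1.15 = 3.226e+06 d.
K_eq = L / Σ(b_i/K_i) = 16.39 / 3.226e+06 = 5.080e-06 m/day.
Q = K_eq · A · (Δh/L) = 5.080e-06 × 1910 × (4.67/16.39) = 0.002765 m³/day.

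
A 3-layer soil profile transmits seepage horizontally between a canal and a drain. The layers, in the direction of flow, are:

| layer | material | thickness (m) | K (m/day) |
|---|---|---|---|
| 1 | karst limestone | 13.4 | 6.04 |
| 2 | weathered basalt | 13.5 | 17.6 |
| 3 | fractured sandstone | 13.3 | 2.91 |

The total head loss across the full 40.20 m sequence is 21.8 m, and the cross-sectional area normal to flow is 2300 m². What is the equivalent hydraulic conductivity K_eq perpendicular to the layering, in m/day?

5.32

Flow is perpendicular to layering, so the layers act in series and the equivalent K is the thickness-weighted harmonic mean.
Total thickness L = 13.4 + 13.5 + 13.3 = 40.20 m.
Σ(b_i/K_i) = 13.4/6.04 + 13.5/17.6 + 13.3/2.91 = 7.556 d.
K_eq = L / Σ(b_i/K_i) = 40.20 / 7.556 = 5.320 m/day.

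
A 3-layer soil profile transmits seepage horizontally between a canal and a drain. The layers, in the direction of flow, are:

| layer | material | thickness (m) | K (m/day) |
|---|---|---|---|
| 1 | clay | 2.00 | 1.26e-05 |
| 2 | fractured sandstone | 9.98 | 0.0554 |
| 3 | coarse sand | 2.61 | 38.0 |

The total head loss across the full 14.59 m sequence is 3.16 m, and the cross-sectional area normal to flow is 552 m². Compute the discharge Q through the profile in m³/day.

0.0110

Flow is perpendicular to layering, so the layers act in series and the equivalent K is the thickness-weighted harmonic mean.
Total thickness L = 2.00 + 9.98 + 2.61 = 14.59 m.
Σ(b_i/K_i) = 2.00/1.26e-05 + 9.98/0.0554 + 2.61/38.0 = 1.589e+05 d.
K_eq = L / Σ(b_i/K_i) = 14.59 / 1.589e+05 = 9.181e-05 m/day.
Q = K_eq · A · (Δh/L) = 9.181e-05 × 552 × (3.16/14.59) = 0.01098 m³/day.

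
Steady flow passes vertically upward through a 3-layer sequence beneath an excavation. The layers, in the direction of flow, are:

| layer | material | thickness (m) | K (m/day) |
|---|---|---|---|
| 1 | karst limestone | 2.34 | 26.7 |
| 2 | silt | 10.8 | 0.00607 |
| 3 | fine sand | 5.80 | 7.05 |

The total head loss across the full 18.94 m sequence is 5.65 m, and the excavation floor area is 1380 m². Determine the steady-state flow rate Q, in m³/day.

Flow is perpendicular to layering, so the layers act in series and the equivalent K is the thickness-weighted harmonic mean.
Total thickness L = 2.34 + 10.8 + 5.80 = 18.94 m.
Σ(b_i/K_i) = 2.34/26.7 + 10.8/0.00607 + 5.80/7.05 = 1780 d.
K_eq = L / Σ(b_i/K_i) = 18.94 / 1780 = 0.01064 m/day.
Q = K_eq · A · (Δh/L) = 0.01064 × 1380 × (5.65/18.94) = 4.380 m³/day.

4.38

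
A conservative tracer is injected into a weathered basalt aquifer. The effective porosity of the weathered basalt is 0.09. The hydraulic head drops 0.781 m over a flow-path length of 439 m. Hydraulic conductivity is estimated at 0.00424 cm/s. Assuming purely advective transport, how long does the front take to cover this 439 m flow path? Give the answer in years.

16.6

Convert K: 0.00424 cm/s × 864 = 3.663 m/day.
Hydraulic gradient i = Δh / L = 0.781 / 439 = 0.001779.
Darcy flux q = K · i = 3.663 × 0.001779 = 0.006517 m/day.
Seepage velocity v = q / n_e = 0.006517 / 0.09 = 0.07241 m/day.
Travel time t = L / v = 439 / 0.07241 = 6062 days = 16.60 years.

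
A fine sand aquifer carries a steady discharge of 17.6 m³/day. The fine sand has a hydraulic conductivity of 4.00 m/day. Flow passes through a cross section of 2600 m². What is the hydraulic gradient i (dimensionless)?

From Q = K·A·i, i = Q / (K·A) = 17.6 / (4.000 × 2600) = 0.001692.

0.00169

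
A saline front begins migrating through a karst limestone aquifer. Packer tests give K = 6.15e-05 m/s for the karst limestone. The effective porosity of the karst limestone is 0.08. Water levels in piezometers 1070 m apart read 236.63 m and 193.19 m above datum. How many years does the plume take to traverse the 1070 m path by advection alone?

Convert K: 6.15e-05 m/s × 86400 = 5.314 m/day.
Hydraulic gradient i = (236.63 − 193.19) / 1070 = 43.44 / 1070 = 0.04060.
Darcy flux q = K · i = 5.314 × 0.04060 = 0.2157 m/day.
Seepage velocity v = q / n_e = 0.2157 / 0.08 = 2.697 m/day.
Travel time t = L / v = 1070 / 2.697 = 396.8 days = 1.086 years.

1.09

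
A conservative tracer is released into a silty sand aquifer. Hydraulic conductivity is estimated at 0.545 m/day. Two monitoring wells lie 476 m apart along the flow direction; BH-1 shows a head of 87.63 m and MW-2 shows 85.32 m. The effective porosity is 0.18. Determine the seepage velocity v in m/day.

Hydraulic gradient i = (87.63 − 85.32) / 476 = 2.31 / 476 = 0.004853.
Darcy flux q = K · i = 0.5450 × 0.004853 = 0.002645 m/day.
Seepage velocity v = q / n_e = 0.002645 / 0.18 = 0.01469 m/day.

0.0147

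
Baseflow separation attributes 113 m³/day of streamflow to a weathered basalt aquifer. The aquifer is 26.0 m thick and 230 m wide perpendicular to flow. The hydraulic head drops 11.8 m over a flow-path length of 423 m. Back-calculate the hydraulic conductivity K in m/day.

Cross-sectional area A = 230 × 26.0 = 5980 m².
Hydraulic gradient i = Δh / L = 11.8 / 423 = 0.02790.
From Q = K·A·i, K = Q / (A·i) = 113 / (5980 × 0.02790) = 0.6774 m/day.

0.677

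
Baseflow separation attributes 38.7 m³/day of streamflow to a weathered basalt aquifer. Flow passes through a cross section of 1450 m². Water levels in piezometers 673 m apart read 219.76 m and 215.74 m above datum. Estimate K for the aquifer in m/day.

Hydraulic gradient i = (219.76 − 215.74) / 673 = 4.02 / 673 = 0.005973.
From Q = K·A·i, K = Q / (A·i) = 38.7 / (1450 × 0.005973) = 4.468 m/day.

4.47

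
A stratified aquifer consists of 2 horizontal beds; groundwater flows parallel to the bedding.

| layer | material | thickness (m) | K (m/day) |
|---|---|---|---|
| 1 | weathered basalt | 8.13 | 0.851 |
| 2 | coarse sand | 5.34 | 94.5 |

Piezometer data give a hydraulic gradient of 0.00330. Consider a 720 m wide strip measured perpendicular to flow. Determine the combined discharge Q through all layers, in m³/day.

Flow is parallel to layering, so each bed carries its own Darcy discharge and the transmissivities add.
Σ(K_i·b_i) = 0.851×8.13 + 94.5×5.34 = 511.5 m²/day.
Hydraulic gradient i = 0.00330.
Q = Σ(K_i·b_i) · W · i = 511.5 × 720 × 0.003300 = 1215 m³/day.

1220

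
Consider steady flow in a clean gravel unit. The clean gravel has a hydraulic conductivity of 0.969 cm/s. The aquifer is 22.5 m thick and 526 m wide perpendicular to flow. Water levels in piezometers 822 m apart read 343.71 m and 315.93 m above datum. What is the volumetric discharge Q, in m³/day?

Convert K: 0.969 cm/s × 864 = 837.2 m/day.
Cross-sectional area A = 526 × 22.5 = 11835 m².
Hydraulic gradient i = (343.71 − 315.93) / 822 = 27.78 / 822 = 0.03380.
Darcy's law: Q = K · A · i = 837.2 × 11835 × 0.03380 = 3.349e+05 m³/day.

335000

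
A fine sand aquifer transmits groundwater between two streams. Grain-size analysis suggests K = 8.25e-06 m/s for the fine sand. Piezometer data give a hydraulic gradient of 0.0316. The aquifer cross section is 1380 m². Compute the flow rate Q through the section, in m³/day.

Convert K: 8.25e-06 m/s × 86400 = 0.7128 m/day.
Hydraulic gradient i = 0.0316.
Darcy's law: Q = K · A · i = 0.7128 × 1380 × 0.03160 = 31.08 m³/day.

31.1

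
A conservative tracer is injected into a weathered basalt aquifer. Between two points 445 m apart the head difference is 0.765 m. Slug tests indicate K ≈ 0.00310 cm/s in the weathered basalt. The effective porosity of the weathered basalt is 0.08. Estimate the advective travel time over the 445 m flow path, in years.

21.2

Convert K: 0.00310 cm/s × 864 = 2.678 m/day.
Hydraulic gradient i = Δh / L = 0.765 / 445 = 0.001719.
Darcy flux q = K · i = 2.678 × 0.001719 = 0.004604 m/day.
Seepage velocity v = q / n_e = 0.004604 / 0.08 = 0.05756 m/day.
Travel time t = L / v = 445 / 0.05756 = 7732 days = 21.17 years.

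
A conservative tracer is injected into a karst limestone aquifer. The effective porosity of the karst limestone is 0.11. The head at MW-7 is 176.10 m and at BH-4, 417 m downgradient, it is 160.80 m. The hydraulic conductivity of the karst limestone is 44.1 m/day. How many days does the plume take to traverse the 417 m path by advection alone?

Hydraulic gradient i = (176.10 − 160.80) / 417 = 15.3 / 417 = 0.03669.
Darcy flux q = K · i = 44.10 × 0.03669 = 1.618 m/day.
Seepage velocity v = q / n_e = 1.618 / 0.11 = 14.71 m/day.
Travel time t = L / v = 417 / 14.71 = 28.35 days.

28.3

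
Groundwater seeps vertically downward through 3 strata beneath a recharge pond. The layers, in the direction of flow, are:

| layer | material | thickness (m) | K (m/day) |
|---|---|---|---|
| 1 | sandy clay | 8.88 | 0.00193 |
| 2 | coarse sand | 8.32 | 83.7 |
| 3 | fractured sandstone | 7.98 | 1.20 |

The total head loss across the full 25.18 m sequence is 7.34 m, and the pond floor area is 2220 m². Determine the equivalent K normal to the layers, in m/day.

0.00546

Flow is perpendicular to layering, so the layers act in series and the equivalent K is the thickness-weighted harmonic mean.
Total thickness L = 8.88 + 8.32 + 7.98 = 25.18 m.
Σ(b_i/K_i) = 8.88/0.00193 + 8.32/83.7 + 7.98/1.20 = 4608 d.
K_eq = L / Σ(b_i/K_i) = 25.18 / 4608 = 0.005465 m/day.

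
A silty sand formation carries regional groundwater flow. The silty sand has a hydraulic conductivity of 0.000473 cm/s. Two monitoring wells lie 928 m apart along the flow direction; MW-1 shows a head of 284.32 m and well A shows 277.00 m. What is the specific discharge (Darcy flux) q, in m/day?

0.00322

Convert K: 0.000473 cm/s × 864 = 0.4087 m/day.
Hydraulic gradient i = (284.32 − 277.00) / 928 = 7.32 / 928 = 0.007888.
Specific discharge q = K · i = 0.4087 × 0.007888 = 0.003224 m/day.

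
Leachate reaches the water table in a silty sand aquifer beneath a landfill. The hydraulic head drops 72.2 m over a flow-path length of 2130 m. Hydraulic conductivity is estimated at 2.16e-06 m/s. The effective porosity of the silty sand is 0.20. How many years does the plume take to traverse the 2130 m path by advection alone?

184

Convert K: 2.16e-06 m/s × 86400 = 0.1866 m/day.
Hydraulic gradient i = Δh / L = 72.2 / 2130 = 0.03390.
Darcy flux q = K · i = 0.1866 × 0.03390 = 0.006326 m/day.
Seepage velocity v = q / n_e = 0.006326 / 0.20 = 0.03163 m/day.
Travel time t = L / v = 2130 / 0.03163 = 67342 days = 184.4 years.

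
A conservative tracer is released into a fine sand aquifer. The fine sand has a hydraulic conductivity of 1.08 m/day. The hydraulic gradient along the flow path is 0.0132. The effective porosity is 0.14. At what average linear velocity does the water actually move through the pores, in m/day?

0.102

Hydraulic gradient i = 0.0132.
Darcy flux q = K · i = 1.080 × 0.01320 = 0.01426 m/day.
Seepage velocity v = q / n_e = 0.01426 / 0.14 = 0.1018 m/day.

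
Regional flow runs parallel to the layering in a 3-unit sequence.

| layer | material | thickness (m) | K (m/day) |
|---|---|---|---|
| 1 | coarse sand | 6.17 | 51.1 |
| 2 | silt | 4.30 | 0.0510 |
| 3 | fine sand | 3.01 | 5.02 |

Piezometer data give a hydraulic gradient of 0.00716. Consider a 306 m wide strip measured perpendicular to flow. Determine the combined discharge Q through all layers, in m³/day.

Flow is parallel to layering, so each bed carries its own Darcy discharge and the transmissivities add.
Σ(K_i·b_i) = 51.1×6.17 + 0.0510×4.30 + 5.02×3.01 = 330.6 m²/day.
Hydraulic gradient i = 0.00716.
Q = Σ(K_i·b_i) · W · i = 330.6 × 306 × 0.007160 = 724.4 m³/day.

724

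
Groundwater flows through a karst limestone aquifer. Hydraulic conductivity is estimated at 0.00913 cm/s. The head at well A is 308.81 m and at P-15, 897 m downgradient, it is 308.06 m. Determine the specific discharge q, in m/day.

Convert K: 0.00913 cm/s × 864 = 7.888 m/day.
Hydraulic gradient i = (308.81 − 308.06) / 897 = 0.75 / 897 = 0.0008361.
Specific discharge q = K · i = 7.888 × 0.0008361 = 0.006596 m/day.

0.00660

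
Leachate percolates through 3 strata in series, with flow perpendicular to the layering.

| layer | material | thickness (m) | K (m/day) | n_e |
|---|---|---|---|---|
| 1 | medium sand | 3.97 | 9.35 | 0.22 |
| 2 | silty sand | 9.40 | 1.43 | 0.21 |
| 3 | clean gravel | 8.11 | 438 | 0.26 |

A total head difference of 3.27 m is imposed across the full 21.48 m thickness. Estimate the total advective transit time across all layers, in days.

With flow normal to the layers, continuity requires the same specific discharge q through every layer.
Σ(b_i/K_i) = 3.97/9.35 + 9.40/1.43 + 8.11/438 = 7.017 d.
q = Δh / Σ(b_i/K_i) = 3.27 / 7.017 = 0.4660 m/day.
In each layer the seepage velocity is v_i = q/n_i, so the layer transit time is t_i = b_i·n_i / q:
  layer 1 (medium sand): t_1 = 3.97 × 0.22 / 0.4660 = 1.874 d
  layer 2 (silty sand): t_2 = 9.40 × 0.21 / 0.4660 = 4.236 d
  layer 3 (clean gravel): t_3 = 8.11 × 0.26 / 0.4660 = 4.524 d
Total t = Σ t_i = 10.63 days.

10.6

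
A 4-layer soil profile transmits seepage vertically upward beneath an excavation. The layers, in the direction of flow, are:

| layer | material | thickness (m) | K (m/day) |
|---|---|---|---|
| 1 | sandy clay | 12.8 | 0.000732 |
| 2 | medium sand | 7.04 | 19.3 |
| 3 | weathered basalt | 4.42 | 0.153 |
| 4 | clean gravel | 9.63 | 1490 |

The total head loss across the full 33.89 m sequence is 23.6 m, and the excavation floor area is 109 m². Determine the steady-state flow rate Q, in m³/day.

Flow is perpendicular to layering, so the layers act in series and the equivalent K is the thickness-weighted harmonic mean.
Total thickness L = 12.8 + 7.04 + 4.42 + 9.63 = 33.89 m.
Σ(b_i/K_i) = 12.8/0.000732 + 7.04/19.3 + 4.42/0.153 + 9.63/1490 = 17516 d.
K_eq = L / Σ(b_i/K_i) = 33.89 / 17516 = 0.001935 m/day.
Q = K_eq · A · (Δh/L) = 0.001935 × 109 × (23.6/33.89) = 0.1469 m³/day.

0.147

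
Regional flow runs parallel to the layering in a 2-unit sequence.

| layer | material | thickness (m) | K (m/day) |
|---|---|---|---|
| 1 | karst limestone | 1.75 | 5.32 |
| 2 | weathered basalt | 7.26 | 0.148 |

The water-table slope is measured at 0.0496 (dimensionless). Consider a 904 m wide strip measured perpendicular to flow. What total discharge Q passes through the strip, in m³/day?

466

Flow is parallel to layering, so each bed carries its own Darcy discharge and the transmissivities add.
Σ(K_i·b_i) = 5.32×1.75 + 0.148×7.26 = 10.38 m²/day.
Hydraulic gradient i = 0.0496.
Q = Σ(K_i·b_i) · W · i = 10.38 × 904 × 0.04960 = 465.6 m³/day.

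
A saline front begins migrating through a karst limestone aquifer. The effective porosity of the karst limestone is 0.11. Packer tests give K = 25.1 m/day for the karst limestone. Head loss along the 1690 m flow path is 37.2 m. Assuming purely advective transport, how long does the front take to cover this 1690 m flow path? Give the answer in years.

Hydraulic gradient i = Δh / L = 37.2 / 1690 = 0.02201.
Darcy flux q = K · i = 25.10 × 0.02201 = 0.5525 m/day.
Seepage velocity v = q / n_e = 0.5525 / 0.11 = 5.023 m/day.
Travel time t = L / v = 1690 / 5.023 = 336.5 days = 0.9212 years.

0.921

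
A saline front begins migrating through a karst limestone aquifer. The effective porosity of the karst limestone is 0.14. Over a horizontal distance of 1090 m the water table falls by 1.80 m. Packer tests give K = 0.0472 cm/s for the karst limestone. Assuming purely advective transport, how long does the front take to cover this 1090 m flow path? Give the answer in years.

6.20

Convert K: 0.0472 cm/s × 864 = 40.78 m/day.
Hydraulic gradient i = Δh / L = 1.80 / 1090 = 0.001651.
Darcy flux q = K · i = 40.78 × 0.001651 = 0.06734 m/day.
Seepage velocity v = q / n_e = 0.06734 / 0.14 = 0.4810 m/day.
Travel time t = L / v = 1090 / 0.4810 = 2266 days = 6.204 years.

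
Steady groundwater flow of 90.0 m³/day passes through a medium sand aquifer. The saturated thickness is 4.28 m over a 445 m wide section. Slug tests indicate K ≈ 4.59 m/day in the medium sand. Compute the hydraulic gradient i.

0.0103

Cross-sectional area A = 445 × 4.28 = 1905 m².
From Q = K·A·i, i = Q / (K·A) = 90.0 / (4.590 × 1905) = 0.01029.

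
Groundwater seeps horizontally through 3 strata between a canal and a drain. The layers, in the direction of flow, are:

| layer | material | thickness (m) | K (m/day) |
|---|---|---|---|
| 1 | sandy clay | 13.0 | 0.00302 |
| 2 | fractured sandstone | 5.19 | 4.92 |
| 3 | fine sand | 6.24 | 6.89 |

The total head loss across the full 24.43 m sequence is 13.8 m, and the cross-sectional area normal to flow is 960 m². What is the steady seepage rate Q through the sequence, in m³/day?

3.08

Flow is perpendicular to layering, so the layers act in series and the equivalent K is the thickness-weighted harmonic mean.
Total thickness L = 13.0 + 5.19 + 6.24 = 24.43 m.
Σ(b_i/K_i) = 13.0/0.00302 + 5.19/4.92 + 6.24/6.89 = 4307 d.
K_eq = L / Σ(b_i/K_i) = 24.43 / 4307 = 0.005673 m/day.
Q = K_eq · A · (Δh/L) = 0.005673 × 960 × (13.8/24.43) = 3.076 m³/day.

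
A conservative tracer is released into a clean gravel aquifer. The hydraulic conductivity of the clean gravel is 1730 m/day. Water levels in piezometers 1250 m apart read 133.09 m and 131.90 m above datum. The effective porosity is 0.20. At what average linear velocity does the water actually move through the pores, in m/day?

Hydraulic gradient i = (133.09 − 131.90) / 1250 = 1.19 / 1250 = 0.0009520.
Darcy flux q = K · i = 1730 × 0.0009520 = 1.647 m/day.
Seepage velocity v = q / n_e = 1.647 / 0.20 = 8.235 m/day.

8.23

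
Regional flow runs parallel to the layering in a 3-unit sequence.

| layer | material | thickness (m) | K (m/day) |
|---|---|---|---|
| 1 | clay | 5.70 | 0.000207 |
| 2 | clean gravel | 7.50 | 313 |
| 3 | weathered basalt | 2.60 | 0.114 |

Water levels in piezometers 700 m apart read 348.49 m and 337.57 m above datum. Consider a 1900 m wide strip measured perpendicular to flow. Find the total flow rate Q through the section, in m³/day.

Flow is parallel to layering, so each bed carries its own Darcy discharge and the transmissivities add.
Σ(K_i·b_i) = 0.000207×5.70 + 313×7.50 + 0.114×2.60 = 2348 m²/day.
Hydraulic gradient i = (348.49 − 337.57) / 700 = 10.92 / 700 = 0.01560.
Q = Σ(K_i·b_i) · W · i = 2348 × 1900 × 0.01560 = 69589 m³/day.

69600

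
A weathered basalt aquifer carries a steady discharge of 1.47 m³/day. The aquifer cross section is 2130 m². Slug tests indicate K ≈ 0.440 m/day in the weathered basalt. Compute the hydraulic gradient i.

0.00157

From Q = K·A·i, i = Q / (K·A) = 1.47 / (0.4400 × 2130) = 0.001569.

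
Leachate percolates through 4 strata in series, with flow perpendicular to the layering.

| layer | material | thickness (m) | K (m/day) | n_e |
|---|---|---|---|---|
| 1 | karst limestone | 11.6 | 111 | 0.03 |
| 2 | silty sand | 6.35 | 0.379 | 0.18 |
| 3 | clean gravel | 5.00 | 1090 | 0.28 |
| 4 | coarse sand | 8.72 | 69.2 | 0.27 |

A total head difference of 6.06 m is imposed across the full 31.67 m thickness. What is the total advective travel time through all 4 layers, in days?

With flow normal to the layers, continuity requires the same specific discharge q through every layer.
Σ(b_i/K_i) = 11.6/111 + 6.35/0.379 + 5.00/1090 + 8.72/69.2 = 16.99 d.
q = Δh / Σ(b_i/K_i) = 6.06 / 16.99 = 0.3567 m/day.
In each layer the seepage velocity is v_i = q/n_i, so the layer transit time is t_i = b_i·n_i / q:
  layer 1 (karst limestone): t_1 = 11.6 × 0.03 / 0.3567 = 0.9756 d
  layer 2 (silty sand): t_2 = 6.35 × 0.18 / 0.3567 = 3.204 d
  layer 3 (clean gravel): t_3 = 5.00 × 0.28 / 0.3567 = 3.925 d
  layer 4 (coarse sand): t_4 = 8.72 × 0.27 / 0.3567 = 6.601 d
Total t = Σ t_i = 14.71 days.

14.7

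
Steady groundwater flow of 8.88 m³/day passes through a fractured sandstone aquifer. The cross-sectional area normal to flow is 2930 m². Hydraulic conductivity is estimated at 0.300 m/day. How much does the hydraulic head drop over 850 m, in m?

From Q = K·A·i, i = Q / (K·A) = 8.88 / (0.3000 × 2930) = 0.01010.
Head loss Δh = i · L = 0.01010 × 850 = 8.587 m.

8.59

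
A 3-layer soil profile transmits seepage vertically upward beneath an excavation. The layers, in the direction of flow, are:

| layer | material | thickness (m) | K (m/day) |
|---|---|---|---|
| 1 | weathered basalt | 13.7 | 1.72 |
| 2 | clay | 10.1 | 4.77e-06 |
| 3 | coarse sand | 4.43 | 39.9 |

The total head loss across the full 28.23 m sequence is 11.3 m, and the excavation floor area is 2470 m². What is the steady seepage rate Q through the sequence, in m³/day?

Flow is perpendicular to layering, so the layers act in series and the equivalent K is the thickness-weighted harmonic mean.
Total thickness L = 13.7 + 10.1 + 4.43 = 28.23 m.
Σ(b_i/K_i) = 13.7/1.72 + 10.1/4.77e-06 + 4.43/39.9 = 2.117e+06 d.
K_eq = L / Σ(b_i/K_i) = 28.23 / 2.117e+06 = 1.333e-05 m/day.
Q = K_eq · A · (Δh/L) = 1.333e-05 × 2470 × (11.3/28.23) = 0.01318 m³/day.

0.0132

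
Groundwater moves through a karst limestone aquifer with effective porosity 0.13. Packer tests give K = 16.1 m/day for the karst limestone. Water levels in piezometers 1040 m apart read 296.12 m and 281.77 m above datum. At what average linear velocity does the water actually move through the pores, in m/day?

Hydraulic gradient i = (296.12 − 281.77) / 1040 = 14.35 / 1040 = 0.01380.
Darcy flux q = K · i = 16.10 × 0.01380 = 0.2221 m/day.
Seepage velocity v = q / n_e = 0.2221 / 0.13 = 1.709 m/day.

1.71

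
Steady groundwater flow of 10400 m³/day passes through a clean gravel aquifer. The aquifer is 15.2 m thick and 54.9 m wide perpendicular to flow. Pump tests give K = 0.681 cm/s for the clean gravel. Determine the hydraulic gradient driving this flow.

0.0212

Convert K: 0.681 cm/s × 864 = 588.4 m/day.
Cross-sectional area A = 54.9 × 15.2 = 834.5 m².
From Q = K·A·i, i = Q / (K·A) = 10400 / (588.4 × 834.5) = 0.02118.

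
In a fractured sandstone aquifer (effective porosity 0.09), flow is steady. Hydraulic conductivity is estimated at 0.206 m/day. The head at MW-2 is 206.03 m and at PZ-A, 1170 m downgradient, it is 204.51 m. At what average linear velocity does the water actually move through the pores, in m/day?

0.00297

Hydraulic gradient i = (206.03 − 204.51) / 1170 = 1.52 / 1170 = 0.001299.
Darcy flux q = K · i = 0.2060 × 0.001299 = 0.0002676 m/day.
Seepage velocity v = q / n_e = 0.0002676 / 0.09 = 0.002974 m/day.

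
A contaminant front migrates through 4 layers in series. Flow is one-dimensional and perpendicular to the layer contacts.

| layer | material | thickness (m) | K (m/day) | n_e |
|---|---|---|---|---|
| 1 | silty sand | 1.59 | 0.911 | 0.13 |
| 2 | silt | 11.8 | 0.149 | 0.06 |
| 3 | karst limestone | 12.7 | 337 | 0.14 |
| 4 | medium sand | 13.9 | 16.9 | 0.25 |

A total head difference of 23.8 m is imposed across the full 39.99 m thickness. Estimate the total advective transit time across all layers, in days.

With flow normal to the layers, continuity requires the same specific discharge q through every layer.
Σ(b_i/K_i) = 1.59/0.911 + 11.8/0.149 + 12.7/337 + 13.9/16.9 = 81.80 d.
q = Δh / Σ(b_i/K_i) = 23.8 / 81.80 = 0.2910 m/day.
In each layer the seepage velocity is v_i = q/n_i, so the layer transit time is t_i = b_i·n_i / q:
  layer 1 (silty sand): t_1 = 1.59 × 0.13 / 0.2910 = 0.7104 d
  layer 2 (silt): t_2 = 11.8 × 0.06 / 0.2910 = 2.433 d
  layer 3 (karst limestone): t_3 = 12.7 × 0.14 / 0.2910 = 6.111 d
  layer 4 (medium sand): t_4 = 13.9 × 0.25 / 0.2910 = 11.94 d
Total t = Σ t_i = 21.20 days.

21.2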